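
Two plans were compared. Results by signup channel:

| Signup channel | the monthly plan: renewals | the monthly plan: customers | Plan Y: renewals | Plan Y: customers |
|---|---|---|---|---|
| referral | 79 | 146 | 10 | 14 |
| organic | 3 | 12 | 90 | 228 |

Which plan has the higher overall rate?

the monthly plan

Referral: the monthly plan 79/146 = 54.1%, Plan Y 10/14 = 71.4% → Plan Y
Organic: the monthly plan 3/12 = 25.0%, Plan Y 90/228 = 39.5% → Plan Y
Overall: the monthly plan 82/158 = 51.9%, Plan Y 100/242 = 41.3% → the monthly plan
(Plan Y wins every signup group but the monthly plan wins overall — Plan Y's customers skew toward the low-rate organic group.)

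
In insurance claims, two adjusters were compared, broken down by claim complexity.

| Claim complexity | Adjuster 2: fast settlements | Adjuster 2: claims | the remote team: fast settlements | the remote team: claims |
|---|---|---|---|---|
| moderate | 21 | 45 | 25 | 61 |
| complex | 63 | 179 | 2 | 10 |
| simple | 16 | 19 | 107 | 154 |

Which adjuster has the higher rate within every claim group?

Moderate: Adjuster 2 21/45 = 46.7%, the remote team 25/61 = 41.0% → Adjuster 2
Complex: Adjuster 2 63/179 = 35.2%, the remote team 2/10 = 20.0% → Adjuster 2
Simple: Adjuster 2 16/19 = 84.2%, the remote team 107/154 = 69.5% → Adjuster 2
Adjuster 2 has the higher rate in all 3 groups.

Adjuster 2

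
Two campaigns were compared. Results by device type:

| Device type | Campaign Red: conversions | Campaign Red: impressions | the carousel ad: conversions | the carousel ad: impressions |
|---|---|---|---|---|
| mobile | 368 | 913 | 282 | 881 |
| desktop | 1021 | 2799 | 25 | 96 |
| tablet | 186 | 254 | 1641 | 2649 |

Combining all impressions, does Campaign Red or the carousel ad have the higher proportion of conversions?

the carousel ad

Mobile: Campaign Red 368/913 = 40.3%, the carousel ad 282/881 = 32.0% → Campaign Red
Desktop: Campaign Red 1021/2799 = 36.5%, the carousel ad 25/96 = 26.0% → Campaign Red
Tablet: Campaign Red 186/254 = 73.2%, the carousel ad 1641/2649 = 61.9% → Campaign Red
Overall: Campaign Red 1575/3966 = 39.7%, the carousel ad 1948/3626 = 53.7% → the carousel ad
(Campaign Red wins every device group but the carousel ad wins overall — Campaign Red's impressions skew toward the low-rate desktop group.)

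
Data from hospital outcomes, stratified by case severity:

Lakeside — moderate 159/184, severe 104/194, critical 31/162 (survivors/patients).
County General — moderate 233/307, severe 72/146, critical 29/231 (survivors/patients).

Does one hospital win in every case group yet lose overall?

No

Moderate: Lakeside 159/184 = 86.4%, County General 233/307 = 75.9% → Lakeside
Severe: Lakeside 104/194 = 53.6%, County General 72/146 = 49.3% → Lakeside
Critical: Lakeside 31/162 = 19.1%, County General 29/231 = 12.6% → Lakeside
Overall: Lakeside 294/540 = 54.4%, County General 334/684 = 48.8% → Lakeside
Lakeside wins overall and in every case group — no reversal.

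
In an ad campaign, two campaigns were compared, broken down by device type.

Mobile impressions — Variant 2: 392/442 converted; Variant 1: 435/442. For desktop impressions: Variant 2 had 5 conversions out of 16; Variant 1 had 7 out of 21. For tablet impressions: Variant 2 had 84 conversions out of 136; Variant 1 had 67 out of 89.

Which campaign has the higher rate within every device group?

Mobile: Variant 2 392/442 = 88.7%, Variant 1 435/442 = 98.4% → Variant 1
Desktop: Variant 2 5/16 = 31.2%, Variant 1 7/21 = 33.3% → Variant 1
Tablet: Variant 2 84/136 = 61.8%, Variant 1 67/89 = 75.3% → Variant 1
Variant 1 has the higher rate in all 3 groups.

Variant 1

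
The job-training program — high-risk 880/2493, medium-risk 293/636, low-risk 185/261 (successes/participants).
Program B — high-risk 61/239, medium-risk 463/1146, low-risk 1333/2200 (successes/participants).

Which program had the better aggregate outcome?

High-risk: the job-training program 880/2493 = 35.3%, Program B 61/239 = 25.5% → the job-training program
Medium-risk: the job-training program 293/636 = 46.1%, Program B 463/1146 = 40.4% → the job-training program
Low-risk: the job-training program 185/261 = 70.9%, Program B 1333/2200 = 60.6% → the job-training program
Overall: the job-training program 1358/3390 = 40.1%, Program B 1857/3585 = 51.8% → Program B
(The job-training program wins every risk group but Program B wins overall — the job-training program's participants skew toward the low-rate high-risk group.)

Program B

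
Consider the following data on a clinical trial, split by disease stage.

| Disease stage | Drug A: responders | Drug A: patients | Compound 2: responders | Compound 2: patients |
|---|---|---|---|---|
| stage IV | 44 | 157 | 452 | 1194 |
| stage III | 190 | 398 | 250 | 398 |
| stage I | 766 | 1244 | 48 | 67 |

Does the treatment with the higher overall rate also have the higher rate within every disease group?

Stage IV: Drug A 44/157 = 28.0%, Compound 2 452/1194 = 37.9% → Compound 2
Stage III: Drug A 190/398 = 47.7%, Compound 2 250/398 = 62.8% → Compound 2
Stage I: Drug A 766/1244 = 61.6%, Compound 2 48/67 = 71.6% → Compound 2
Overall: Drug A 1000/1799 = 55.6%, Compound 2 750/1659 = 45.2% → Drug A
Compound 2 wins each disease group but Drug A wins overall — the comparison reverses. Compound 2's patients skew toward stage IV, which has a lower base rate.

No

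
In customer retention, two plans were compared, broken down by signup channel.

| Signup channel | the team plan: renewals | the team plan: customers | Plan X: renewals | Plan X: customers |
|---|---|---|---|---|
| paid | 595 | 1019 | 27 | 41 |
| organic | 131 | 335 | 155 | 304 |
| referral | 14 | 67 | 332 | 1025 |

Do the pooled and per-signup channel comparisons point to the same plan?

No

Paid: the team plan 595/1019 = 58.4%, Plan X 27/41 = 65.9% → Plan X
Organic: the team plan 131/335 = 39.1%, Plan X 155/304 = 51.0% → Plan X
Referral: the team plan 14/67 = 20.9%, Plan X 332/1025 = 32.4% → Plan X
Overall: the team plan 740/1421 = 52.1%, Plan X 514/1370 = 37.5% → the team plan
Plan X wins each signup group but the team plan wins overall — the comparison reverses. Plan X's customers skew toward referral, which has a lower base rate.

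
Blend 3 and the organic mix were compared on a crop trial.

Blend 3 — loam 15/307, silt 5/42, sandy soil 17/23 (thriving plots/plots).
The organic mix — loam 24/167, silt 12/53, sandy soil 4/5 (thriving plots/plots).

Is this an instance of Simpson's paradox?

Loam: Blend 3 15/307 = 4.9%, the organic mix 24/167 = 14.4% → the organic mix
Silt: Blend 3 5/42 = 11.9%, the organic mix 12/53 = 22.6% → the organic mix
Sandy soil: Blend 3 17/23 = 73.9%, the organic mix 4/5 = 80.0% → the organic mix
Overall: Blend 3 37/372 = 9.9%, the organic mix 40/225 = 17.8% → the organic mix
The organic mix wins overall and in every soil group — no reversal.

No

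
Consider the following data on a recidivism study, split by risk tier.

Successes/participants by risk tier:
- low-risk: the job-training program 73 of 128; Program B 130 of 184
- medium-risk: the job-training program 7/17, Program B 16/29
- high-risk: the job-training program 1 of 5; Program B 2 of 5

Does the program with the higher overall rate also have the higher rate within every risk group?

Yes

Low-risk: the job-training program 73/128 = 57.0%, Program B 130/184 = 70.7% → Program B
Medium-risk: the job-training program 7/17 = 41.2%, Program B 16/29 = 55.2% → Program B
High-risk: the job-training program 1/5 = 20.0%, Program B 2/5 = 40.0% → Program B
Overall: the job-training program 81/150 = 54.0%, Program B 148/218 = 67.9% → Program B
Program B wins overall and in every risk group — no reversal.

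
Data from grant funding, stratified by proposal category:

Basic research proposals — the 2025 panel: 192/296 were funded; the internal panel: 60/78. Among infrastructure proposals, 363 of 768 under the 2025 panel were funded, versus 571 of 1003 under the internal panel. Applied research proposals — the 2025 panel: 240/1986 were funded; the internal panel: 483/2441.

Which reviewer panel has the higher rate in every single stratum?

Basic research: the 2025 panel 192/296 = 64.9%, the internal panel 60/78 = 76.9% → the internal panel
Infrastructure: the 2025 panel 363/768 = 47.3%, the internal panel 571/1003 = 56.9% → the internal panel
Applied research: the 2025 panel 240/1986 = 12.1%, the internal panel 483/2441 = 19.8% → the internal panel
The internal panel has the higher rate in all 3 groups.

the internal panel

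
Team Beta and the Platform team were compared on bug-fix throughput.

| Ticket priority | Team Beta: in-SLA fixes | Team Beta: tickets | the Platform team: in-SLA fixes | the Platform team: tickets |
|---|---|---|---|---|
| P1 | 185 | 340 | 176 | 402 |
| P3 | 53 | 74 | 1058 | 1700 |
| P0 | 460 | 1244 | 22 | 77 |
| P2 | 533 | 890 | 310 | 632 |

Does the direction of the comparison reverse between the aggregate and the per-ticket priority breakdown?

P1: Team Beta 185/340 = 54.4%, the Platform team 176/402 = 43.8% → Team Beta
P3: Team Beta 53/74 = 71.6%, the Platform team 1058/1700 = 62.2% → Team Beta
P0: Team Beta 460/1244 = 37.0%, the Platform team 22/77 = 28.6% → Team Beta
P2: Team Beta 533/890 = 59.9%, the Platform team 310/632 = 49.1% → Team Beta
Overall: Team Beta 1231/2548 = 48.3%, the Platform team 1566/2811 = 55.7% → the Platform team
Team Beta wins each ticket group but the Platform team wins overall — the comparison reverses. Team Beta's tickets skew toward P0, which has a lower base rate.

Yes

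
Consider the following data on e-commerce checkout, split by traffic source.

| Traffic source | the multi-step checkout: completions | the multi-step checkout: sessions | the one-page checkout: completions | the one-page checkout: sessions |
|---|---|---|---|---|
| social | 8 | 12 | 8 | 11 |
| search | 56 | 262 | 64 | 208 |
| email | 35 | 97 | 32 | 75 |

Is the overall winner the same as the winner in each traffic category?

Yes

Social: the multi-step checkout 8/12 = 66.7%, the one-page checkout 8/11 = 72.7% → the one-page checkout
Search: the multi-step checkout 56/262 = 21.4%, the one-page checkout 64/208 = 30.8% → the one-page checkout
Email: the multi-step checkout 35/97 = 36.1%, the one-page checkout 32/75 = 42.7% → the one-page checkout
Overall: the multi-step checkout 99/371 = 26.7%, the one-page checkout 104/294 = 35.4% → the one-page checkout
The one-page checkout wins overall and in every traffic group — no reversal.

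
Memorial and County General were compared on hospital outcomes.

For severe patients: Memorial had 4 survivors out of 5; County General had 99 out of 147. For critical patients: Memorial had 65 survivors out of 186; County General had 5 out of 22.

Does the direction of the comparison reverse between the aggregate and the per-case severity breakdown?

Severe: Memorial 4/5 = 80.0%, County General 99/147 = 67.3% → Memorial
Critical: Memorial 65/186 = 34.9%, County General 5/22 = 22.7% → Memorial
Overall: Memorial 69/191 = 36.1%, County General 104/169 = 61.5% → County General
Memorial wins each case group but County General wins overall — the comparison reverses. Memorial's patients skew toward critical, which has a lower base rate.

Yes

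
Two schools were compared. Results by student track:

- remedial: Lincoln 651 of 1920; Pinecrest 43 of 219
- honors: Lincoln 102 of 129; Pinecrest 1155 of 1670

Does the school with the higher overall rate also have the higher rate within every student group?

Remedial: Lincoln 651/1920 = 33.9%, Pinecrest 43/219 = 19.6% → Lincoln
Honors: Lincoln 102/129 = 79.1%, Pinecrest 1155/1670 = 69.2% → Lincoln
Overall: Lincoln 753/2049 = 36.7%, Pinecrest 1198/1889 = 63.4% → Pinecrest
Lincoln wins each student group but Pinecrest wins overall — the comparison reverses. Lincoln's students skew toward remedial, which has a lower base rate.

No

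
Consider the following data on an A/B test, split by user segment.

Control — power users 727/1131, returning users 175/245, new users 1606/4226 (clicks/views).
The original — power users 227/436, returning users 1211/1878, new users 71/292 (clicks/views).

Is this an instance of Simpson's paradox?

Power users: Control 727/1131 = 64.3%, the original 227/436 = 52.1% → Control
Returning users: Control 175/245 = 71.4%, the original 1211/1878 = 64.5% → Control
New users: Control 1606/4226 = 38.0%, the original 71/292 = 24.3% → Control
Overall: Control 2508/5602 = 44.8%, the original 1509/2606 = 57.9% → the original
Control wins each user group but the original wins overall — the comparison reverses. Control's views skew toward new users, which has a lower base rate.

Yes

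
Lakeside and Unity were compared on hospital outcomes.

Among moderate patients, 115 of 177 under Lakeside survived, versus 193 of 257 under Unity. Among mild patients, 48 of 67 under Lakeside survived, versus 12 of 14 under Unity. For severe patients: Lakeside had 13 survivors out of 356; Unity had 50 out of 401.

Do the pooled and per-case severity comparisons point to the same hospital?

Yes

Moderate: Lakeside 115/177 = 65.0%, Unity 193/257 = 75.1% → Unity
Mild: Lakeside 48/67 = 71.6%, Unity 12/14 = 85.7% → Unity
Severe: Lakeside 13/356 = 3.7%, Unity 50/401 = 12.5% → Unity
Overall: Lakeside 176/600 = 29.3%, Unity 255/672 = 37.9% → Unity
Unity wins overall and in every case group — no reversal.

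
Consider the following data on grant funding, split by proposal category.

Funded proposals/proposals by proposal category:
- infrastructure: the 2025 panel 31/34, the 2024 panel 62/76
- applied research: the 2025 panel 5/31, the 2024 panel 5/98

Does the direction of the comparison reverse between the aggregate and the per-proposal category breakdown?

No

Infrastructure: the 2025 panel 31/34 = 91.2%, the 2024 panel 62/76 = 81.6% → the 2025 panel
Applied research: the 2025 panel 5/31 = 16.1%, the 2024 panel 5/98 = 5.1% → the 2025 panel
Overall: the 2025 panel 36/65 = 55.4%, the 2024 panel 67/174 = 38.5% → the 2025 panel
The 2025 panel wins overall and in every proposal group — no reversal.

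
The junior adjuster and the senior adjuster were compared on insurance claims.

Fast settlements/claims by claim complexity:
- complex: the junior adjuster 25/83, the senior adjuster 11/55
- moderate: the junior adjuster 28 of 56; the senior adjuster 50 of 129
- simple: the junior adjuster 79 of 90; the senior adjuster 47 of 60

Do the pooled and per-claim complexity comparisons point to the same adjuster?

Yes

Complex: the junior adjuster 25/83 = 30.1%, the senior adjuster 11/55 = 20.0% → the junior adjuster
Moderate: the junior adjuster 28/56 = 50.0%, the senior adjuster 50/129 = 38.8% → the junior adjuster
Simple: the junior adjuster 79/90 = 87.8%, the senior adjuster 47/60 = 78.3% → the junior adjuster
Overall: the junior adjuster 132/229 = 57.6%, the senior adjuster 108/244 = 44.3% → the junior adjuster
The junior adjuster wins overall and in every claim group — no reversal.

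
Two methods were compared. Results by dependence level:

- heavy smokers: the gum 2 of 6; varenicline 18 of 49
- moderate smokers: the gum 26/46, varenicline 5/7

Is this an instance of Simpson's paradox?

Heavy smokers: the gum 2/6 = 33.3%, varenicline 18/49 = 36.7% → varenicline
Moderate smokers: the gum 26/46 = 56.5%, varenicline 5/7 = 71.4% → varenicline
Overall: the gum 28/52 = 53.8%, varenicline 23/56 = 41.1% → the gum
Varenicline wins each dependence group but the gum wins overall — the comparison reverses. Varenicline's participants skew toward heavy smokers, which has a lower base rate.

Yes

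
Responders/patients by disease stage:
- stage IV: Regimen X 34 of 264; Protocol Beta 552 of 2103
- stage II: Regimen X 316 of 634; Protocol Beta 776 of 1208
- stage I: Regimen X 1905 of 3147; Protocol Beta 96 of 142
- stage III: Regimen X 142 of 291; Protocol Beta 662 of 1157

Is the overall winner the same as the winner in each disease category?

Stage IV: Regimen X 34/264 = 12.9%, Protocol Beta 552/2103 = 26.2% → Protocol Beta
Stage II: Regimen X 316/634 = 49.8%, Protocol Beta 776/1208 = 64.2% → Protocol Beta
Stage I: Regimen X 1905/3147 = 60.5%, Protocol Beta 96/142 = 67.6% → Protocol Beta
Stage III: Regimen X 142/291 = 48.8%, Protocol Beta 662/1157 = 57.2% → Protocol Beta
Overall: Regimen X 2397/4336 = 55.3%, Protocol Beta 2086/4610 = 45.2% → Regimen X
Protocol Beta wins each disease group but Regimen X wins overall — the comparison reverses. Protocol Beta's patients skew toward stage IV, which has a lower base rate.

No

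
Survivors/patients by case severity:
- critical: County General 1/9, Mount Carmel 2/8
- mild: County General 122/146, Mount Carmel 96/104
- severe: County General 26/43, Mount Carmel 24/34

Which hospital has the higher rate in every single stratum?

Mount Carmel

Critical: County General 1/9 = 11.1%, Mount Carmel 2/8 = 25.0% → Mount Carmel
Mild: County General 122/146 = 83.6%, Mount Carmel 96/104 = 92.3% → Mount Carmel
Severe: County General 26/43 = 60.5%, Mount Carmel 24/34 = 70.6% → Mount Carmel
Mount Carmel has the higher rate in all 3 groups.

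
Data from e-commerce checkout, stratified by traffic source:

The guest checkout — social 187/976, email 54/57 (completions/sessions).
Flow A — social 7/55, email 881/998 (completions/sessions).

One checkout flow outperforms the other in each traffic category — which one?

the guest checkout

Social: the guest checkout 187/976 = 19.2%, Flow A 7/55 = 12.7% → the guest checkout
Email: the guest checkout 54/57 = 94.7%, Flow A 881/998 = 88.3% → the guest checkout
The guest checkout has the higher rate in both groups.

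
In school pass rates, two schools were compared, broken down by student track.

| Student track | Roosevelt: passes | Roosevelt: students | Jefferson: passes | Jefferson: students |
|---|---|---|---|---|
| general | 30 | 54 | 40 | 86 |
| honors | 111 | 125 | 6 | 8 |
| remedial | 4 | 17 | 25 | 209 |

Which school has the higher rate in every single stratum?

Roosevelt

General: Roosevelt 30/54 = 55.6%, Jefferson 40/86 = 46.5% → Roosevelt
Honors: Roosevelt 111/125 = 88.8%, Jefferson 6/8 = 75.0% → Roosevelt
Remedial: Roosevelt 4/17 = 23.5%, Jefferson 25/209 = 12.0% → Roosevelt
Roosevelt has the higher rate in all 3 groups.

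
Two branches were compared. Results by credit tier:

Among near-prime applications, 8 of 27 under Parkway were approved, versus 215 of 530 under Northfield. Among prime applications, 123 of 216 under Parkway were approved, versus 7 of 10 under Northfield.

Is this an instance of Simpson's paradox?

Yes

Near-prime: Parkway 8/27 = 29.6%, Northfield 215/530 = 40.6% → Northfield
Prime: Parkway 123/216 = 56.9%, Northfield 7/10 = 70.0% → Northfield
Overall: Parkway 131/243 = 53.9%, Northfield 222/540 = 41.1% → Parkway
Northfield wins each credit group but Parkway wins overall — the comparison reverses. Northfield's applications skew toward near-prime, which has a lower base rate.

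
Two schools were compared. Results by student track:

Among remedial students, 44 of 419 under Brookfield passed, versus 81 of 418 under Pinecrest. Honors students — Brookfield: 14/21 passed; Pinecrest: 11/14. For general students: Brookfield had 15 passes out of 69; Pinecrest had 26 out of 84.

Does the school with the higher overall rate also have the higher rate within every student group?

Remedial: Brookfield 44/419 = 10.5%, Pinecrest 81/418 = 19.4% → Pinecrest
Honors: Brookfield 14/21 = 66.7%, Pinecrest 11/14 = 78.6% → Pinecrest
General: Brookfield 15/69 = 21.7%, Pinecrest 26/84 = 31.0% → Pinecrest
Overall: Brookfield 73/509 = 14.3%, Pinecrest 118/516 = 22.9% → Pinecrest
Pinecrest wins overall and in every student group — no reversal.

Yes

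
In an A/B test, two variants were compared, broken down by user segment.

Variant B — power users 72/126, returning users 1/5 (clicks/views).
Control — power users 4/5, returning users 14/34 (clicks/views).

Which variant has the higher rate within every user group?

Control

Power users: Variant B 72/126 = 57.1%, Control 4/5 = 80.0% → Control
Returning users: Variant B 1/5 = 20.0%, Control 14/34 = 41.2% → Control
Control has the higher rate in both groups.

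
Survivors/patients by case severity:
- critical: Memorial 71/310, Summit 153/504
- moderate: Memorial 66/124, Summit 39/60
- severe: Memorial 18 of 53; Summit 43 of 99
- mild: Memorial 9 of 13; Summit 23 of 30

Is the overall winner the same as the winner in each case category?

Yes

Critical: Memorial 71/310 = 22.9%, Summit 153/504 = 30.4% → Summit
Moderate: Memorial 66/124 = 53.2%, Summit 39/60 = 65.0% → Summit
Severe: Memorial 18/53 = 34.0%, Summit 43/99 = 43.4% → Summit
Mild: Memorial 9/13 = 69.2%, Summit 23/30 = 76.7% → Summit
Overall: Memorial 164/500 = 32.8%, Summit 258/693 = 37.2% → Summit
Summit wins overall and in every case group — no reversal.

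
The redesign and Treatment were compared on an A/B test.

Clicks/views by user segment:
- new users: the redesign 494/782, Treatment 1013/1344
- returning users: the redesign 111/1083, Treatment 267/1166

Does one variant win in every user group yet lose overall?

No

New users: the redesign 494/782 = 63.2%, Treatment 1013/1344 = 75.4% → Treatment
Returning users: the redesign 111/1083 = 10.2%, Treatment 267/1166 = 22.9% → Treatment
Overall: the redesign 605/1865 = 32.4%, Treatment 1280/2510 = 51.0% → Treatment
Treatment wins overall and in every user group — no reversal.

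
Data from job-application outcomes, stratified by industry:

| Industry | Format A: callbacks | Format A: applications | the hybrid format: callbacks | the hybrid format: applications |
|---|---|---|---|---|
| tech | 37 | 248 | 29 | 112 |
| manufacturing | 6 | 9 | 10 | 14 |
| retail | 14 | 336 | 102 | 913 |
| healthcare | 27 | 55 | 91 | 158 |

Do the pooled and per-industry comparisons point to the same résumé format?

Tech: Format A 37/248 = 14.9%, the hybrid format 29/112 = 25.9% → the hybrid format
Manufacturing: Format A 6/9 = 66.7%, the hybrid format 10/14 = 71.4% → the hybrid format
Retail: Format A 14/336 = 4.2%, the hybrid format 102/913 = 11.2% → the hybrid format
Healthcare: Format A 27/55 = 49.1%, the hybrid format 91/158 = 57.6% → the hybrid format
Overall: Format A 84/648 = 13.0%, the hybrid format 232/1197 = 19.4% → the hybrid format
The hybrid format wins overall and in every industry group — no reversal.

Yes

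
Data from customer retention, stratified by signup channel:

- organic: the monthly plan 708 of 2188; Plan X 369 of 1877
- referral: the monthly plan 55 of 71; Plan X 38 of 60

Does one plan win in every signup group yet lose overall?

No

Organic: the monthly plan 708/2188 = 32.4%, Plan X 369/1877 = 19.7% → the monthly plan
Referral: the monthly plan 55/71 = 77.5%, Plan X 38/60 = 63.3% → the monthly plan
Overall: the monthly plan 763/2259 = 33.8%, Plan X 407/1937 = 21.0% → the monthly plan
The monthly plan wins overall and in every signup group — no reversal.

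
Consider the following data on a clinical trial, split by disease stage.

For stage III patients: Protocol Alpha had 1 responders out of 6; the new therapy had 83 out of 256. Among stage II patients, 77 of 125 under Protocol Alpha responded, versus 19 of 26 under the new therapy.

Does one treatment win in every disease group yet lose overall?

Yes

Stage III: Protocol Alpha 1/6 = 16.7%, the new therapy 83/256 = 32.4% → the new therapy
Stage II: Protocol Alpha 77/125 = 61.6%, the new therapy 19/26 = 73.1% → the new therapy
Overall: Protocol Alpha 78/131 = 59.5%, the new therapy 102/282 = 36.2% → Protocol Alpha
The new therapy wins each disease group but Protocol Alpha wins overall — the comparison reverses. The new therapy's patients skew toward stage III, which has a lower base rate.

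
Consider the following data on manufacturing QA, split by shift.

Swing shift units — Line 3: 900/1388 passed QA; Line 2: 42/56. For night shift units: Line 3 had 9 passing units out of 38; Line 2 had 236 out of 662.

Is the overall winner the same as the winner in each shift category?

No

Swing shift: Line 3 900/1388 = 64.8%, Line 2 42/56 = 75.0% → Line 2
Night shift: Line 3 9/38 = 23.7%, Line 2 236/662 = 35.6% → Line 2
Overall: Line 3 909/1426 = 63.7%, Line 2 278/718 = 38.7% → Line 3
Line 2 wins each shift group but Line 3 wins overall — the comparison reverses. Line 2's units skew toward night shift, which has a lower base rate.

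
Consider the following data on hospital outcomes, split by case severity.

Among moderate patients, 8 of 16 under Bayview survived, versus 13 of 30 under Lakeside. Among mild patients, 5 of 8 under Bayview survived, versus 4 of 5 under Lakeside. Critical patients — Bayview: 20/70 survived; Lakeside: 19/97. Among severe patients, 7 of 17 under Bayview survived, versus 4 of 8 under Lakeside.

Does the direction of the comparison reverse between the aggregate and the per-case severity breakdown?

No

Moderate: Bayview 8/16 = 50.0%, Lakeside 13/30 = 43.3% → Bayview
Mild: Bayview 5/8 = 62.5%, Lakeside 4/5 = 80.0% → Lakeside
Critical: Bayview 20/70 = 28.6%, Lakeside 19/97 = 19.6% → Bayview
Severe: Bayview 7/17 = 41.2%, Lakeside 4/8 = 50.0% → Lakeside
Overall: Bayview 40/111 = 36.0%, Lakeside 40/140 = 28.6% → Bayview
Neither sweeps: Bayview wins 2 of 4 groups, Lakeside wins 2. Bayview wins overall but not every group — no Simpson reversal.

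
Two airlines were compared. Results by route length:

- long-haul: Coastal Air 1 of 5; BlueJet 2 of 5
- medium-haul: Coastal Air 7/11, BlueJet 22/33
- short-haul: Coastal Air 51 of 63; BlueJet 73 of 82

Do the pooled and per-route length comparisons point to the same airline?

Long-haul: Coastal Air 1/5 = 20.0%, BlueJet 2/5 = 40.0% → BlueJet
Medium-haul: Coastal Air 7/11 = 63.6%, BlueJet 22/33 = 66.7% → BlueJet
Short-haul: Coastal Air 51/63 = 81.0%, BlueJet 73/82 = 89.0% → BlueJet
Overall: Coastal Air 59/79 = 74.7%, BlueJet 97/120 = 80.8% → BlueJet
BlueJet wins overall and in every route group — no reversal.

Yes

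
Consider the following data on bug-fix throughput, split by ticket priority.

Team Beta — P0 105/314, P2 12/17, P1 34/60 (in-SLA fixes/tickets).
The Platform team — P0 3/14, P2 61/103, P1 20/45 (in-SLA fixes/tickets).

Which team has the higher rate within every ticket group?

Team Beta

P0: Team Beta 105/314 = 33.4%, the Platform team 3/14 = 21.4% → Team Beta
P2: Team Beta 12/17 = 70.6%, the Platform team 61/103 = 59.2% → Team Beta
P1: Team Beta 34/60 = 56.7%, the Platform team 20/45 = 44.4% → Team Beta
Team Beta has the higher rate in all 3 groups.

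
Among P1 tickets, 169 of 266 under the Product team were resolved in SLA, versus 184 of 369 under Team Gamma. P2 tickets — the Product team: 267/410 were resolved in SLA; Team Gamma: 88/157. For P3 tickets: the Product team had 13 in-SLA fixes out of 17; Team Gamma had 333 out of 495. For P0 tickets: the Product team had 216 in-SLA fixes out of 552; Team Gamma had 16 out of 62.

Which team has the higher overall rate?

Team Gamma

P1: the Product team 169/266 = 63.5%, Team Gamma 184/369 = 49.9% → the Product team
P2: the Product team 267/410 = 65.1%, Team Gamma 88/157 = 56.1% → the Product team
P3: the Product team 13/17 = 76.5%, Team Gamma 333/495 = 67.3% → the Product team
P0: the Product team 216/552 = 39.1%, Team Gamma 16/62 = 25.8% → the Product team
Overall: the Product team 665/1245 = 53.4%, Team Gamma 621/1083 = 57.3% → Team Gamma
(The Product team wins every ticket group but Team Gamma wins overall — the Product team's tickets skew toward the low-rate P0 group.)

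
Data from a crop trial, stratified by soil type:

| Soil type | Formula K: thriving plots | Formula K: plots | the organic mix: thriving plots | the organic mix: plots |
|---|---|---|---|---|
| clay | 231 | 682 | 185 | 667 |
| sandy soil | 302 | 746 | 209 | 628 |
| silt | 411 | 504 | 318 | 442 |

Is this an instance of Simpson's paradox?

Clay: Formula K 231/682 = 33.9%, the organic mix 185/667 = 27.7% → Formula K
Sandy soil: Formula K 302/746 = 40.5%, the organic mix 209/628 = 33.3% → Formula K
Silt: Formula K 411/504 = 81.5%, the organic mix 318/442 = 71.9% → Formula K
Overall: Formula K 944/1932 = 48.9%, the organic mix 712/1737 = 41.0% → Formula K
Formula K wins overall and in every soil group — no reversal.

No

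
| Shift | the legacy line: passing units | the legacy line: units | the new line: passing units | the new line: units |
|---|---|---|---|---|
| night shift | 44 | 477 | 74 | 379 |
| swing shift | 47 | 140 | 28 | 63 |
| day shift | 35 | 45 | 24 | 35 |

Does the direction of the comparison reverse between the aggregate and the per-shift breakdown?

No

Night shift: the legacy line 44/477 = 9.2%, the new line 74/379 = 19.5% → the new line
Swing shift: the legacy line 47/140 = 33.6%, the new line 28/63 = 44.4% → the new line
Day shift: the legacy line 35/45 = 77.8%, the new line 24/35 = 68.6% → the legacy line
Overall: the legacy line 126/662 = 19.0%, the new line 126/477 = 26.4% → the new line
Neither sweeps: the legacy line wins 1 of 3 groups, the new line wins 2. The new line wins overall but not every group — no Simpson reversal.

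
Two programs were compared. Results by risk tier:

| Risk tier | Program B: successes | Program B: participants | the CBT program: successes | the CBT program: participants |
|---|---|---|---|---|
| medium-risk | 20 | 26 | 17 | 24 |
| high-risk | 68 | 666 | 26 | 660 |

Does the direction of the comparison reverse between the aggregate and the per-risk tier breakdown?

Medium-risk: Program B 20/26 = 76.9%, the CBT program 17/24 = 70.8% → Program B
High-risk: Program B 68/666 = 10.2%, the CBT program 26/660 = 3.9% → Program B
Overall: Program B 88/692 = 12.7%, the CBT program 43/684 = 6.3% → Program B
Program B wins overall and in every risk group — no reversal.

No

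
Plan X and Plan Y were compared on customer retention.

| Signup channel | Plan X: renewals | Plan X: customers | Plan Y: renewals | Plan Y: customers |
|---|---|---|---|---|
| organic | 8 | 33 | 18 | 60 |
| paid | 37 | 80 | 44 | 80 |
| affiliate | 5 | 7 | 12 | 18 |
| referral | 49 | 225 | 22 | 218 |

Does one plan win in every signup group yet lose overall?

No

Organic: Plan X 8/33 = 24.2%, Plan Y 18/60 = 30.0% → Plan Y
Paid: Plan X 37/80 = 46.2%, Plan Y 44/80 = 55.0% → Plan Y
Affiliate: Plan X 5/7 = 71.4%, Plan Y 12/18 = 66.7% → Plan X
Referral: Plan X 49/225 = 21.8%, Plan Y 22/218 = 10.1% → Plan X
Overall: Plan X 99/345 = 28.7%, Plan Y 96/376 = 25.5% → Plan X
Neither sweeps: Plan X wins 2 of 4 groups, Plan Y wins 2. Plan X wins overall but not every group — no Simpson reversal.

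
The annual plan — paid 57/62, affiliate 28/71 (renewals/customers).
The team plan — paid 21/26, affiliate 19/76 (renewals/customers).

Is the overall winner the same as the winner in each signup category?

Paid: the annual plan 57/62 = 91.9%, the team plan 21/26 = 80.8% → the annual plan
Affiliate: the annual plan 28/71 = 39.4%, the team plan 19/76 = 25.0% → the annual plan
Overall: the annual plan 85/133 = 63.9%, the team plan 40/102 = 39.2% → the annual plan
The annual plan wins overall and in every signup group — no reversal.

Yes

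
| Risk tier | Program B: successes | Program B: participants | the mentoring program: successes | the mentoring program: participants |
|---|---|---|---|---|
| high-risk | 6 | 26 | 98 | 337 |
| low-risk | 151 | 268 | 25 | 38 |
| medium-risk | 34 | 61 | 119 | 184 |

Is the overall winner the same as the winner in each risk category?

No

High-risk: Program B 6/26 = 23.1%, the mentoring program 98/337 = 29.1% → the mentoring program
Low-risk: Program B 151/268 = 56.3%, the mentoring program 25/38 = 65.8% → the mentoring program
Medium-risk: Program B 34/61 = 55.7%, the mentoring program 119/184 = 64.7% → the mentoring program
Overall: Program B 191/355 = 53.8%, the mentoring program 242/559 = 43.3% → Program B
The mentoring program wins each risk group but Program B wins overall — the comparison reverses. The mentoring program's participants skew toward high-risk, which has a lower base rate.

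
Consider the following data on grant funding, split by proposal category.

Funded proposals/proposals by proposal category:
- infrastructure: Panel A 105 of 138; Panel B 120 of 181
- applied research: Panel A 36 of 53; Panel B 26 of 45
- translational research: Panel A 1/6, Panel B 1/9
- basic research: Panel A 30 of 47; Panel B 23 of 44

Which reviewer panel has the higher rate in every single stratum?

Panel A

Infrastructure: Panel A 105/138 = 76.1%, Panel B 120/181 = 66.3% → Panel A
Applied research: Panel A 36/53 = 67.9%, Panel B 26/45 = 57.8% → Panel A
Translational research: Panel A 1/6 = 16.7%, Panel B 1/9 = 11.1% → Panel A
Basic research: Panel A 30/47 = 63.8%, Panel B 23/44 = 52.3% → Panel A
Panel A has the higher rate in all 4 groups.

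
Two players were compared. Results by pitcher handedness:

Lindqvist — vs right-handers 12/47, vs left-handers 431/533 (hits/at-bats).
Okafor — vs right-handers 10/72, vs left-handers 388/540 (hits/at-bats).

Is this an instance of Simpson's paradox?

No

Vs right-handers: Lindqvist 12/47 = 25.5%, Okafor 10/72 = 13.9% → Lindqvist
Vs left-handers: Lindqvist 431/533 = 80.9%, Okafor 388/540 = 71.9% → Lindqvist
Overall: Lindqvist 443/580 = 76.4%, Okafor 398/612 = 65.0% → Lindqvist
Lindqvist wins overall and in every pitcher group — no reversal.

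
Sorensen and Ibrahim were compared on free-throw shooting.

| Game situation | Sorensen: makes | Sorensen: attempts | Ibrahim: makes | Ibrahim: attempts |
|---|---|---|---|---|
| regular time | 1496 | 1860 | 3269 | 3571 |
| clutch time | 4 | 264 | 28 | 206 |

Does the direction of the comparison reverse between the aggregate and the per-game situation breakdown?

Regular time: Sorensen 1496/1860 = 80.4%, Ibrahim 3269/3571 = 91.5% → Ibrahim
Clutch time: Sorensen 4/264 = 1.5%, Ibrahim 28/206 = 13.6% → Ibrahim
Overall: Sorensen 1500/2124 = 70.6%, Ibrahim 3297/3777 = 87.3% → Ibrahim
Ibrahim wins overall and in every game group — no reversal.

No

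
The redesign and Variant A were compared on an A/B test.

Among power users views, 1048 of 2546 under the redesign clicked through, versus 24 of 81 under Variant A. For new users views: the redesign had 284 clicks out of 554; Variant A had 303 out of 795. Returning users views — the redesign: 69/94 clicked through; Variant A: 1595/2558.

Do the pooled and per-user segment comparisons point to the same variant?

No

Power users: the redesign 1048/2546 = 41.2%, Variant A 24/81 = 29.6% → the redesign
New users: the redesign 284/554 = 51.3%, Variant A 303/795 = 38.1% → the redesign
Returning users: the redesign 69/94 = 73.4%, Variant A 1595/2558 = 62.4% → the redesign
Overall: the redesign 1401/3194 = 43.9%, Variant A 1922/3434 = 56.0% → Variant A
The redesign wins each user group but Variant A wins overall — the comparison reverses. The redesign's views skew toward power users, which has a lower base rate.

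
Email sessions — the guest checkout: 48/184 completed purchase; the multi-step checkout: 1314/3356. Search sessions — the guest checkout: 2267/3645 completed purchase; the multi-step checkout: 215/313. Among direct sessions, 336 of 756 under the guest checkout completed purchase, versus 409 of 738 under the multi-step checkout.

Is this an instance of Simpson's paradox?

Yes

Email: the guest checkout 48/184 = 26.1%, the multi-step checkout 1314/3356 = 39.2% → the multi-step checkout
Search: the guest checkout 2267/3645 = 62.2%, the multi-step checkout 215/313 = 68.7% → the multi-step checkout
Direct: the guest checkout 336/756 = 44.4%, the multi-step checkout 409/738 = 55.4% → the multi-step checkout
Overall: the guest checkout 2651/4585 = 57.8%, the multi-step checkout 1938/4407 = 44.0% → the guest checkout
The multi-step checkout wins each traffic group but the guest checkout wins overall — the comparison reverses. The multi-step checkout's sessions skew toward email, which has a lower base rate.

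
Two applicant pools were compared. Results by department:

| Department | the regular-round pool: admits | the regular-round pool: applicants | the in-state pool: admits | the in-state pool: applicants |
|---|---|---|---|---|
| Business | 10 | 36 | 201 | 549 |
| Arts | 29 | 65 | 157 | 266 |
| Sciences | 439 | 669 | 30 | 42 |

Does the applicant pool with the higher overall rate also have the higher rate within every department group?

Business: the regular-round pool 10/36 = 27.8%, the in-state pool 201/549 = 36.6% → the in-state pool
Arts: the regular-round pool 29/65 = 44.6%, the in-state pool 157/266 = 59.0% → the in-state pool
Sciences: the regular-round pool 439/669 = 65.6%, the in-state pool 30/42 = 71.4% → the in-state pool
Overall: the regular-round pool 478/770 = 62.1%, the in-state pool 388/857 = 45.3% → the regular-round pool
The in-state pool wins each department group but the regular-round pool wins overall — the comparison reverses. The in-state pool's applicants skew toward Business, which has a lower base rate.

No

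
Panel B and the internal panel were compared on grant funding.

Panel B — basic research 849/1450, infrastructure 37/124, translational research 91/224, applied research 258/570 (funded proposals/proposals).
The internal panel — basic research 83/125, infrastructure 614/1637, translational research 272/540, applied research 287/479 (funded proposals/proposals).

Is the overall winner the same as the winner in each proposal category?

Basic research: Panel B 849/1450 = 58.6%, the internal panel 83/125 = 66.4% → the internal panel
Infrastructure: Panel B 37/124 = 29.8%, the internal panel 614/1637 = 37.5% → the internal panel
Translational research: Panel B 91/224 = 40.6%, the internal panel 272/540 = 50.4% → the internal panel
Applied research: Panel B 258/570 = 45.3%, the internal panel 287/479 = 59.9% → the internal panel
Overall: Panel B 1235/2368 = 52.2%, the internal panel 1256/2781 = 45.2% → Panel B
The internal panel wins each proposal group but Panel B wins overall — the comparison reverses. The internal panel's proposals skew toward infrastructure, which has a lower base rate.

No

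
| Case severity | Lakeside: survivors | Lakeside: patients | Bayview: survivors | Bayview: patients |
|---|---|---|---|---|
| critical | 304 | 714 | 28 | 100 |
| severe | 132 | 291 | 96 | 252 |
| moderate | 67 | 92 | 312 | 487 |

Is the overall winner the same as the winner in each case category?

No

Critical: Lakeside 304/714 = 42.6%, Bayview 28/100 = 28.0% → Lakeside
Severe: Lakeside 132/291 = 45.4%, Bayview 96/252 = 38.1% → Lakeside
Moderate: Lakeside 67/92 = 72.8%, Bayview 312/487 = 64.1% → Lakeside
Overall: Lakeside 503/1097 = 45.9%, Bayview 436/839 = 52.0% → Bayview
Lakeside wins each case group but Bayview wins overall — the comparison reverses. Lakeside's patients skew toward critical, which has a lower base rate.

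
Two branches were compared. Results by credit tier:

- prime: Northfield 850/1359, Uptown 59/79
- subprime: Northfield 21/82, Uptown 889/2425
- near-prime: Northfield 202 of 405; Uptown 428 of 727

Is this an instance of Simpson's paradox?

Prime: Northfield 850/1359 = 62.5%, Uptown 59/79 = 74.7% → Uptown
Subprime: Northfield 21/82 = 25.6%, Uptown 889/2425 = 36.7% → Uptown
Near-prime: Northfield 202/405 = 49.9%, Uptown 428/727 = 58.9% → Uptown
Overall: Northfield 1073/1846 = 58.1%, Uptown 1376/3231 = 42.6% → Northfield
Uptown wins each credit group but Northfield wins overall — the comparison reverses. Uptown's applications skew toward subprime, which has a lower base rate.

Yes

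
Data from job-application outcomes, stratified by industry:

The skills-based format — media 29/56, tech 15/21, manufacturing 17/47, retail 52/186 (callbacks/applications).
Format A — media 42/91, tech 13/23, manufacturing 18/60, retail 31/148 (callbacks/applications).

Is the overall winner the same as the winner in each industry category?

Media: the skills-based format 29/56 = 51.8%, Format A 42/91 = 46.2% → the skills-based format
Tech: the skills-based format 15/21 = 71.4%, Format A 13/23 = 56.5% → the skills-based format
Manufacturing: the skills-based format 17/47 = 36.2%, Format A 18/60 = 30.0% → the skills-based format
Retail: the skills-based format 52/186 = 28.0%, Format A 31/148 = 20.9% → the skills-based format
Overall: the skills-based format 113/310 = 36.5%, Format A 104/322 = 32.3% → the skills-based format
The skills-based format wins overall and in every industry group — no reversal.

Yes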